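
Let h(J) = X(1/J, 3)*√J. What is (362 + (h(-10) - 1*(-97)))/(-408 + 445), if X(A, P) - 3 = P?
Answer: 459/37 + 6*I*√10/37 ≈ 12.405 + 0.5128*I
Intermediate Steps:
X(A, P) = 3 + P
h(J) = 6*√J (h(J) = (3 + 3)*√J = 6*√J)
(362 + (h(-10) - 1*(-97)))/(-408 + 445) = (362 + (6*√(-10) - 1*(-97)))/(-408 + 445) = (362 + (6*(I*√10) + 97))/37 = (362 + (6*I*√10 + 97))/37 = (362 + (97 + 6*I*√10))/37 = (459 + 6*I*√10)/37 = 459/37 + 6*I*√10/37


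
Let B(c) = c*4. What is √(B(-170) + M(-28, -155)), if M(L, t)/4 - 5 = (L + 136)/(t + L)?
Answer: 2*I*√616161/61 ≈ 25.736*I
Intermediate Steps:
M(L, t) = 20 + 4*(136 + L)/(L + t) (M(L, t) = 20 + 4*((L + 136)/(t + L)) = 20 + 4*((136 + L)/(L + t)) = 20 + 4*(136 + L)/(L + t))
B(c) = 4*c
√(B(-170) + M(-28, -155)) = √(4*(-170) + 4*(136 + 5*(-155) + 6*(-28))/(-28 - 155)) = √(-680 + 4*(136 - 775 - 168)/(-183)) = √(-680 + 4*(-1/183)*(-807)) = √(-680 + 1076/61) = √(-40404/61) = 2*I*√616161/61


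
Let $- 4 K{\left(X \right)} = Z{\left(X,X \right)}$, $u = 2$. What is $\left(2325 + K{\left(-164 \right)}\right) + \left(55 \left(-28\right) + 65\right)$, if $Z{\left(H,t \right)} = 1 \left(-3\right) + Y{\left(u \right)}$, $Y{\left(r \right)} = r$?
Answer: $\frac{3401}{4} \approx 850.25$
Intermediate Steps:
$Z{\left(H,t \right)} = -1$ ($Z{\left(H,t \right)} = 1 \left(-3\right) + 2 = -3 + 2 = -1$)
$K{\left(X \right)} = \frac{1}{4}$ ($K{\left(X \right)} = \left(- \frac{1}{4}\right) \left(-1\right) = \frac{1}{4}$)
$\left(2325 + K{\left(-164 \right)}\right) + \left(55 \left(-28\right) + 65\right) = \left(2325 + \frac{1}{4}\right) + \left(55 \left(-28\right) + 65\right) = \frac{9301}{4} + \left(-1540 + 65\right) = \frac{9301}{4} - 1475 = \frac{3401}{4}$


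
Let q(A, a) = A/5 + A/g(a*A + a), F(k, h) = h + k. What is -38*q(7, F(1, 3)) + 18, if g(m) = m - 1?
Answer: -6786/155 ≈ -43.781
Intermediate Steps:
g(m) = -1 + m
q(A, a) = A/5 + A/(-1 + a + A*a) (q(A, a) = A/5 + A/(-1 + (a*A + a)) = A*(⅕) + A/(-1 + (A*a + a)) = A/5 + A/(-1 + (a + A*a)) = A/5 + A/(-1 + a + A*a))
-38*q(7, F(1, 3)) + 18 = -38*7*(4 + (3 + 1) + 7*(3 + 1))/(5*(-1 + (3 + 1) + 7*(3 + 1))) + 18 = -38*7*(4 + 4 + 7*4)/(5*(-1 + 4 + 7*4)) + 18 = -38*7*(4 + 4 + 28)/(5*(-1 + 4 + 28)) + 18 = -38*7*36/(5*31) + 18 = -38*252/155 + 18 = -9576/155 + 18 = -6786/155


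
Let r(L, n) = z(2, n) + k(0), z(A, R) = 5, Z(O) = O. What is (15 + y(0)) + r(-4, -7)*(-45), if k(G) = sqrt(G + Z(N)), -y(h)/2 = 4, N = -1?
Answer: -218 - 45*I ≈ -218.0 - 45.0*I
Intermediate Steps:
y(h) = -8 (y(h) = -2*4 = -8)
k(G) = sqrt(-1 + G) (k(G) = sqrt(G - 1) = sqrt(-1 + G))
r(L, n) = 5 + I (r(L, n) = 5 + sqrt(-1 + 0) = 5 + sqrt(-1) = 5 + I)
(15 + y(0)) + r(-4, -7)*(-45) = (15 - 8) + (5 + I)*(-45) = 7 + (-225 - 45*I) = -218 - 45*I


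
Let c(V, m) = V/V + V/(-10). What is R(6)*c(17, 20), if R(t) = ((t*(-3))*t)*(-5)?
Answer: -378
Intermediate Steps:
c(V, m) = 1 - V/10 (c(V, m) = 1 + V*(-⅒) = 1 - V/10)
R(t) = 15*t² (R(t) = ((-3*t)*t)*(-5) = -3*t²*(-5) = 15*t²)
R(6)*c(17, 20) = (15*6²)*(1 - ⅒*17) = (15*36)*(1 - 17/10) = 540*(-7/10) = -378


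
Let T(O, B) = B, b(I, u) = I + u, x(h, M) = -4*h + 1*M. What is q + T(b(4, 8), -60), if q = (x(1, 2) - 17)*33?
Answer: -687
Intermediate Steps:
x(h, M) = M - 4*h (x(h, M) = -4*h + M = M - 4*h)
q = -627 (q = ((2 - 4*1) - 17)*33 = ((2 - 4) - 17)*33 = (-2 - 17)*33 = -19*33 = -627)
q + T(b(4, 8), -60) = -627 - 60 = -687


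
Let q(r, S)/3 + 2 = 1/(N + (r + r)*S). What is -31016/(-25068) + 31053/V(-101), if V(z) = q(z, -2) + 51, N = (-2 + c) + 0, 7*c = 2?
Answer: 183000706310/264761949 ≈ 691.19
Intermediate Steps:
c = 2/7 (c = (1/7)*2 = 2/7 ≈ 0.28571)
N = -12/7 (N = (-2 + 2/7) + 0 = -12/7 + 0 = -12/7 ≈ -1.7143)
q(r, S) = -6 + 3/(-12/7 + 2*S*r) (q(r, S) = -6 + 3/(-12/7 + (r + r)*S) = -6 + 3/(-12/7 + (2*r)*S) = -6 + 3/(-12/7 + 2*S*r))
V(z) = 51 + 3*(31 + 56*z)/(2*(-6 - 14*z)) (V(z) = 3*(31 - 28*(-2)*z)/(2*(-6 + 7*(-2)*z)) + 51 = 3*(31 + 56*z)/(2*(-6 - 14*z)) + 51 = 51 + 3*(31 + 56*z)/(2*(-6 - 14*z)))
-31016/(-25068) + 31053/V(-101) = -31016/(-25068) + 31053/((3*(173 + 420*(-101))/(4*(3 + 7*(-101))))) = -31016*(-1/25068) + 31053/((3*(173 - 42420)/(4*(3 - 707)))) = 7754/6267 + 31053/(((3/4)*(-42247)/(-704))) = 7754/6267 + 31053/(((3/4)*(-1/704)*(-42247))) = 7754/6267 + 31053/(126741/2816) = 7754/6267 + 31053*(2816/126741) = 7754/6267 + 29148416/42247 = 183000706310/264761949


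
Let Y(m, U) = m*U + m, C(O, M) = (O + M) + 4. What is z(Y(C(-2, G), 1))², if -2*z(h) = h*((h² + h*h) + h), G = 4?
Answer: 3240000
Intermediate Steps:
C(O, M) = 4 + M + O (C(O, M) = (M + O) + 4 = 4 + M + O)
Y(m, U) = m + U*m (Y(m, U) = U*m + m = m + U*m)
z(h) = -h*(h + 2*h²)/2 (z(h) = -h*((h² + h*h) + h)/2 = -h*((h² + h²) + h)/2 = -h*(2*h² + h)/2 = -h*(h + 2*h²)/2)
z(Y(C(-2, G), 1))² = (-((4 + 4 - 2)*(1 + 1))²*(½ + (4 + 4 - 2)*(1 + 1)))² = (-(6*2)²*(½ + 6*2))² = (-1*12²*(½ + 12))² = (-1*144*25/2)² = (-1800)² = 3240000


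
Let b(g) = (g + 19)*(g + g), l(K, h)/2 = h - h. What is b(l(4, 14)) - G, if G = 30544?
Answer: -30544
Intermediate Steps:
l(K, h) = 0 (l(K, h) = 2*(h - h) = 2*0 = 0)
b(g) = 2*g*(19 + g) (b(g) = (19 + g)*(2*g) = 2*g*(19 + g))
b(l(4, 14)) - G = 2*0*(19 + 0) - 1*30544 = 2*0*19 - 30544 = 0 - 30544 = -30544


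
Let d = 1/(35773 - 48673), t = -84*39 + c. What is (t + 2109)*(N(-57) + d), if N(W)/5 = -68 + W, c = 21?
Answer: 1539937691/2150 ≈ 7.1625e+5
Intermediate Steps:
t = -3255 (t = -84*39 + 21 = -3276 + 21 = -3255)
d = -1/12900 (d = 1/(-12900) = -1/12900 ≈ -7.7519e-5)
N(W) = -340 + 5*W (N(W) = 5*(-68 + W) = -340 + 5*W)
(t + 2109)*(N(-57) + d) = (-3255 + 2109)*((-340 + 5*(-57)) - 1/12900) = -1146*((-340 - 285) - 1/12900) = -1146*(-625 - 1/12900) = -1146*(-8062501/12900) = 1539937691/2150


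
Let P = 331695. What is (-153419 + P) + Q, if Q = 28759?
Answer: 207035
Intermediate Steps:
(-153419 + P) + Q = (-153419 + 331695) + 28759 = 178276 + 28759 = 207035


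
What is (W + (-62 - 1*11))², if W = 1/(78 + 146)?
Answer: 267355201/50176 ≈ 5328.4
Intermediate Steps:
W = 1/224 ≈ 0.0044643
(W + (-62 - 1*11))² = (1/224 + (-62 - 1*11))² = (1/224 + (-62 - 11))² = (1/224 - 73)² = (-16351/224)² = 267355201/50176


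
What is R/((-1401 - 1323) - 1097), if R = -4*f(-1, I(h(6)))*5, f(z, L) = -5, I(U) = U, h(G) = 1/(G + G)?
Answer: -100/3821 ≈ -0.026171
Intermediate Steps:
h(G) = 1/(2*G)
R = 100 (R = -4*(-5)*5 = 20*5 = 100)
R/((-1401 - 1323) - 1097) = 100/((-1401 - 1323) - 1097) = 100/(-2724 - 1097) = 100/(-3821) = 100*(-1/3821) = -100/3821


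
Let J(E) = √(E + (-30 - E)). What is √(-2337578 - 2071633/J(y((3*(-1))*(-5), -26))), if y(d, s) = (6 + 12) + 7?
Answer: √(-2103820200 + 62148990*I*√30)/30 ≈ 123.29 + 1533.9*I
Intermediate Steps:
y(d, s) = 25 (y(d, s) = 18 + 7 = 25)
J(E) = I*√30 (J(E) = √(-30) = I*√30)
√(-2337578 - 2071633/J(y((3*(-1))*(-5), -26))) = √(-2337578 - 2071633*(-I*√30/30)) = √(-2337578 - (-2071633)*I*√30/30) = √(-2337578 + 2071633*I*√30/30)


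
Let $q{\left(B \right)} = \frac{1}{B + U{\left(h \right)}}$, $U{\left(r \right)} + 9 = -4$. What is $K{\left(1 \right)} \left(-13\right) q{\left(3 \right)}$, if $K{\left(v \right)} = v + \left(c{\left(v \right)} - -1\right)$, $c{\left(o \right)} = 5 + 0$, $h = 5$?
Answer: $\frac{91}{10} \approx 9.1$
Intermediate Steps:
$U{\left(r \right)} = -13$ ($U{\left(r \right)} = -9 - 4 = -13$)
$c{\left(o \right)} = 5$
$K{\left(v \right)} = 6 + v$ ($K{\left(v \right)} = v + \left(5 - -1\right) = v + \left(5 + 1\right) = v + 6 = 6 + v$)
$q{\left(B \right)} = \frac{1}{-13 + B}$ ($q{\left(B \right)} = \frac{1}{B - 13} = \frac{1}{-13 + B}$)
$K{\left(1 \right)} \left(-13\right) q{\left(3 \right)} = \frac{\left(6 + 1\right) \left(-13\right)}{-13 + 3} = \frac{7 \left(-13\right)}{-10} = \left(-91\right) \left(- \frac{1}{10}\right) = \frac{91}{10}$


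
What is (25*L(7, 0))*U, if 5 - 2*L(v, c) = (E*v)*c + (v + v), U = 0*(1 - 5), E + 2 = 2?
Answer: 0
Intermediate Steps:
E = 0 (E = -2 + 2 = 0)
U = 0 (U = 0*(-4) = 0)
L(v, c) = 5/2 - v (L(v, c) = 5/2 - ((0*v)*c + (v + v))/2 = 5/2 - (0*c + 2*v)/2 = 5/2 - (0 + 2*v)/2 = 5/2 - v)
(25*L(7, 0))*U = (25*(5/2 - 1*7))*0 = (25*(5/2 - 7))*0 = (25*(-9/2))*0 = -225/2*0 = 0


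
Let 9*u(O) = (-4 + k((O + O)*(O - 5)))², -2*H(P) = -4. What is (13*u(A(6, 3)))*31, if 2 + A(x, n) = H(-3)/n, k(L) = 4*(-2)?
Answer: 6448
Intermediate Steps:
H(P) = 2 (H(P) = -½*(-4) = 2)
k(L) = -8
A(x, n) = -2 + 2/n
u(O) = 16 (u(O) = (-4 - 8)²/9 = (⅑)*(-12)² = (⅑)*144 = 16)
(13*u(A(6, 3)))*31 = (13*16)*31 = 208*31 = 6448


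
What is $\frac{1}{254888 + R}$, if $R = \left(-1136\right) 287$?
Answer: $- \frac{1}{71144} \approx -1.4056 \cdot 10^{-5}$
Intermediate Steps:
$R = -326032$
$\frac{1}{254888 + R} = \frac{1}{254888 - 326032} = \frac{1}{-71144} = - \frac{1}{71144}$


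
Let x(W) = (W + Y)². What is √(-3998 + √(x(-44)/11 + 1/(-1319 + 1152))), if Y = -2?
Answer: √(-13491526862 + 1837*√649124157)/1837 ≈ 63.12*I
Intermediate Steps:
x(W) = (-2 + W)² (x(W) = (W - 2)² = (-2 + W)²)
√(-3998 + √(x(-44)/11 + 1/(-1319 + 1152))) = √(-3998 + √((-2 - 44)²/11 + 1/(-1319 + 1152))) = √(-3998 + √((-46)²*(1/11) + 1/(-167))) = √(-3998 + √(2116*(1/11) - 1/167)) = √(-3998 + √(2116/11 - 1/167)) = √(-3998 + √(353361/1837)) = √(-3998 + √649124157/1837)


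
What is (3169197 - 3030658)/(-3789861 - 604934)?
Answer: -138539/4394795 ≈ -0.031523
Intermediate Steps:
(3169197 - 3030658)/(-3789861 - 604934) = 138539/(-4394795) = 138539*(-1/4394795) = -138539/4394795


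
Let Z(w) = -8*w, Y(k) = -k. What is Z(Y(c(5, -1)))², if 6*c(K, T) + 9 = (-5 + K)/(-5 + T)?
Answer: 144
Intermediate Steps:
c(K, T) = -3/2 + (-5 + K)/(6*(-5 + T)) (c(K, T) = -3/2 + ((-5 + K)/(-5 + T))/6 = -3/2 + (-5 + K)/(6*(-5 + T)))
Z(Y(c(5, -1)))² = (-(-8)*(40 + 5 - 9*(-1))/(6*(-5 - 1)))² = (-(-8)*(⅙)*(40 + 5 + 9)/(-6))² = (-(-8)*(⅙)*(-⅙)*54)² = (-(-8)*(-3)/2)² = (-8*3/2)² = (-12)² = 144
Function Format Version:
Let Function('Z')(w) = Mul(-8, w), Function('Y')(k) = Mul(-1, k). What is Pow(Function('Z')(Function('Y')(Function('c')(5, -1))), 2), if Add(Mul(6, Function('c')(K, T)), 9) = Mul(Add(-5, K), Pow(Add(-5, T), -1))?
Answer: 144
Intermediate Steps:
Function('c')(K, T) = Add(Rational(-3, 2), Mul(Rational(1, 6), Pow(Add(-5, T), -1), Add(-5, K))) (Function('c')(K, T) = Add(Rational(-3, 2), Mul(Rational(1, 6), Mul(Add(-5, K), Pow(Add(-5, T), -1)))) = Add(Rational(-3, 2), Mul(Rational(1, 6), Mul(Pow(Add(-5, T), -1), Add(-5, K)))) = Add(Rational(-3, 2), Mul(Rational(1, 6), Pow(Add(-5, T), -1), Add(-5, K))))
Pow(Function('Z')(Function('Y')(Function('c')(5, -1))), 2) = Pow(Mul(-8, Mul(-1, Mul(Rational(1, 6), Pow(Add(-5, -1), -1), Add(40, 5, Mul(-9, -1))))), 2) = Pow(Mul(-8, Mul(-1, Mul(Rational(1, 6), Pow(-6, -1), Add(40, 5, 9)))), 2) = Pow(Mul(-8, Mul(-1, Mul(Rational(1, 6), Rational(-1, 6), 54))), 2) = Pow(Mul(-8, Mul(-1, Rational(-3, 2))), 2) = Pow(Mul(-8, Rational(3, 2)), 2) = Pow(-12, 2) = 144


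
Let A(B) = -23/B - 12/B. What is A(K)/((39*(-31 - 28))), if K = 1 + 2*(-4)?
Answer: -5/2301 ≈ -0.0021730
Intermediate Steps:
K = -7 (K = 1 - 8 = -7)
A(B) = -35/B
A(K)/((39*(-31 - 28))) = (-35/(-7))/((39*(-31 - 28))) = (-35*(-1/7))/((39*(-59))) = 5/(-2301) = 5*(-1/2301) = -5/2301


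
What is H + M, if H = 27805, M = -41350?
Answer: -13545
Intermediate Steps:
H + M = 27805 - 41350 = -13545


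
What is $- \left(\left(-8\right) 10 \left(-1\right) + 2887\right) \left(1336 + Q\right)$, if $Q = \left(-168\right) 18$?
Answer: $5008296$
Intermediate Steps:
$Q = -3024$
$- \left(\left(-8\right) 10 \left(-1\right) + 2887\right) \left(1336 + Q\right) = - \left(\left(-8\right) 10 \left(-1\right) + 2887\right) \left(1336 - 3024\right) = - \left(\left(-80\right) \left(-1\right) + 2887\right) \left(-1688\right) = - \left(80 + 2887\right) \left(-1688\right) = - 2967 \left(-1688\right) = \left(-1\right) \left(-5008296\right) = 5008296$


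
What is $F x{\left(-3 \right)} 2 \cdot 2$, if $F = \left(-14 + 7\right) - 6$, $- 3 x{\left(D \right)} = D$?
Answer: $-52$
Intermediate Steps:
$x{\left(D \right)} = - \frac{D}{3}$
$F = -13$ ($F = -7 - 6 = -13$)
$F x{\left(-3 \right)} 2 \cdot 2 = - 13 \left(\left(- \frac{1}{3}\right) \left(-3\right)\right) 2 \cdot 2 = \left(-13\right) 1 \cdot 4 = \left(-13\right) 4 = -52$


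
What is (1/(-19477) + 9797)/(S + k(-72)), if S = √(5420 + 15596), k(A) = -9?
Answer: 1717345512/407750995 + 381632336*√5254/407750995 ≈ 72.053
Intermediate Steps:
S = 2*√5254 (S = √21016 = 2*√5254 ≈ 144.97)
(1/(-19477) + 9797)/(S + k(-72)) = (1/(-19477) + 9797)/(2*√5254 - 9) = (-1/19477 + 9797)/(-9 + 2*√5254) = 190816168/(19477*(-9 + 2*√5254))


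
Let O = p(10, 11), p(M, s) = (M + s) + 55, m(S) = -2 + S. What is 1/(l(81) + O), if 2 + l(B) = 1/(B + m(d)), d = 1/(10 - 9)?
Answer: 80/5921 ≈ 0.013511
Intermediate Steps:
d = 1 (d = 1/1 = 1)
p(M, s) = 55 + M + s
O = 76 (O = 55 + 10 + 11 = 76)
l(B) = -2 + 1/(-1 + B) (l(B) = -2 + 1/(B + (-2 + 1)) = -2 + 1/(B - 1) = -2 + 1/(-1 + B))
1/(l(81) + O) = 1/((3 - 2*81)/(-1 + 81) + 76) = 1/((3 - 162)/80 + 76) = 1/((1/80)*(-159) + 76) = 1/(-159/80 + 76) = 1/(5921/80) = 80/5921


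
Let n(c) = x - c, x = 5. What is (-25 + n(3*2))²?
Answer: 676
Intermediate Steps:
n(c) = 5 - c
(-25 + n(3*2))² = (-25 + (5 - 3*2))² = (-25 + (5 - 1*6))² = (-25 + (5 - 6))² = (-25 - 1)² = (-26)² = 676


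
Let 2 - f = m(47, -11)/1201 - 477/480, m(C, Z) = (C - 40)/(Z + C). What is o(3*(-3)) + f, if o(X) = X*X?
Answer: 145261871/1729440 ≈ 83.994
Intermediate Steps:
m(C, Z) = (-40 + C)/(C + Z)
o(X) = X**2
f = 5177231/1729440 (f = 2 - (((-40 + 47)/(47 - 11))/1201 - 477/480) = 2 - ((7/36)*(1/1201) - 477*1/480) = 2 - (((1/36)*7)*(1/1201) - 159/160) = 2 - ((7/36)*(1/1201) - 159/160) = 2 - (7/43236 - 159/160) = 2 - 1*(-1718351/1729440) = 2 + 1718351/1729440 = 5177231/1729440 ≈ 2.9936)
o(3*(-3)) + f = (3*(-3))**2 + 5177231/1729440 = (-9)**2 + 5177231/1729440 = 81 + 5177231/1729440 = 145261871/1729440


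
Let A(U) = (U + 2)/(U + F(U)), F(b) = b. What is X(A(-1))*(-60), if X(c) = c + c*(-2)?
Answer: -30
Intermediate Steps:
A(U) = (2 + U)/(2*U) (A(U) = (U + 2)/(U + U) = (2 + U)/((2*U)) = (2 + U)*(1/(2*U)) = (2 + U)/(2*U))
X(c) = -c (X(c) = c - 2*c = -c)
X(A(-1))*(-60) = -(2 - 1)/(2*(-1))*(-60) = -(-1)/2*(-60) = -1*(-½)*(-60) = (½)*(-60) = -30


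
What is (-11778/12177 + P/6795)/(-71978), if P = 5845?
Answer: 21869/14705321334 ≈ 1.4871e-6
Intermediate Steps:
(-11778/12177 + P/6795)/(-71978) = (-11778/12177 + 5845/6795)/(-71978) = (-11778*1/12177 + 5845*(1/6795))*(-1/71978) = (-3926/4059 + 1169/1359)*(-1/71978) = -21869/204303*(-1/71978) = 21869/14705321334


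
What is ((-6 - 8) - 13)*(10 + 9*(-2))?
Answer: 216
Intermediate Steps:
((-6 - 8) - 13)*(10 + 9*(-2)) = (-14 - 13)*(10 - 18) = -27*(-8) = 216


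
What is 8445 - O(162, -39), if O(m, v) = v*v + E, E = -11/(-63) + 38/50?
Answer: 10903828/1575 ≈ 6923.1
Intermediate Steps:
E = 1472/1575 (E = -11*(-1/63) + 38*(1/50) = 11/63 + 19/25 = 1472/1575 ≈ 0.93460)
O(m, v) = 1472/1575 + v² (O(m, v) = v*v + 1472/1575 = v² + 1472/1575 = 1472/1575 + v²)
8445 - O(162, -39) = 8445 - (1472/1575 + (-39)²) = 8445 - (1472/1575 + 1521) = 8445 - 1*2397047/1575 = 8445 - 2397047/1575 = 10903828/1575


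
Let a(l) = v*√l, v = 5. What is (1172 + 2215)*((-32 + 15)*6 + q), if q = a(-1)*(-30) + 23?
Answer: -267573 - 508050*I ≈ -2.6757e+5 - 5.0805e+5*I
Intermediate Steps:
a(l) = 5*√l
q = 23 - 150*I (q = (5*√(-1))*(-30) + 23 = (5*I)*(-30) + 23 = -150*I + 23 = 23 - 150*I ≈ 23.0 - 150.0*I)
(1172 + 2215)*((-32 + 15)*6 + q) = (1172 + 2215)*((-32 + 15)*6 + (23 - 150*I)) = 3387*(-17*6 + (23 - 150*I)) = 3387*(-102 + (23 - 150*I)) = 3387*(-79 - 150*I) = -267573 - 508050*I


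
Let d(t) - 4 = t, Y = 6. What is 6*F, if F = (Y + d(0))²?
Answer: 600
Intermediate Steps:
d(t) = 4 + t
F = 100 (F = (6 + (4 + 0))² = (6 + 4)² = 10² = 100)
6*F = 6*100 = 600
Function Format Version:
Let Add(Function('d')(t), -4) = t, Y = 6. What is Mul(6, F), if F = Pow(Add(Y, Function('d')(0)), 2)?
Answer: 600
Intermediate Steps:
Function('d')(t) = Add(4, t)
F = 100 (F = Pow(Add(6, Add(4, 0)), 2) = Pow(Add(6, 4), 2) = Pow(10, 2) = 100)
Mul(6, F) = Mul(6, 100) = 600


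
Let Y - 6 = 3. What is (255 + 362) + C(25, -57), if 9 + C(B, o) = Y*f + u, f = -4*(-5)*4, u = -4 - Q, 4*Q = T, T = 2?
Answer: 2647/2 ≈ 1323.5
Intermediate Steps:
Q = ½ (Q = (¼)*2 = ½ ≈ 0.50000)
u = -9/2 (u = -4 - 1*½ = -4 - ½ = -9/2 ≈ -4.5000)
f = 80 (f = 20*4 = 80)
Y = 9 (Y = 6 + 3 = 9)
C(B, o) = 1413/2 (C(B, o) = -9 + (9*80 - 9/2) = -9 + (720 - 9/2) = -9 + 1431/2 = 1413/2)
(255 + 362) + C(25, -57) = (255 + 362) + 1413/2 = 617 + 1413/2 = 2647/2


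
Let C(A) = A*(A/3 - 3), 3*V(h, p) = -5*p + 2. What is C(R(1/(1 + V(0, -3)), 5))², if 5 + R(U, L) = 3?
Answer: 484/9 ≈ 53.778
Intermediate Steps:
V(h, p) = ⅔ - 5*p/3 (V(h, p) = (-5*p + 2)/3 = (2 - 5*p)/3 = ⅔ - 5*p/3)
R(U, L) = -2 (R(U, L) = -5 + 3 = -2)
C(A) = A*(-3 + A/3) (C(A) = A*(A*(⅓) - 3) = A*(A/3 - 3) = A*(-3 + A/3))
C(R(1/(1 + V(0, -3)), 5))² = ((⅓)*(-2)*(-9 - 2))² = ((⅓)*(-2)*(-11))² = (22/3)² = 484/9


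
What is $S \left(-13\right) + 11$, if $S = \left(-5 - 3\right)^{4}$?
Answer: $-53237$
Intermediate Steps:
$S = 4096$ ($S = \left(-8\right)^{4} = 4096$)
$S \left(-13\right) + 11 = 4096 \left(-13\right) + 11 = -53248 + 11 = -53237$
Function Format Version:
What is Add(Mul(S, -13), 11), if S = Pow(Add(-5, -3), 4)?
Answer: -53237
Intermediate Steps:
S = 4096 (S = Pow(-8, 4) = 4096)
Add(Mul(S, -13), 11) = Add(Mul(4096, -13), 11) = Add(-53248, 11) = -53237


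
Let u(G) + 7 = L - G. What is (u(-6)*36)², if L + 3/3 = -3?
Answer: 32400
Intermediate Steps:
L = -4 (L = -1 - 3 = -4)
u(G) = -11 - G (u(G) = -7 + (-4 - G) = -11 - G)
(u(-6)*36)² = ((-11 - 1*(-6))*36)² = ((-11 + 6)*36)² = (-5*36)² = (-180)² = 32400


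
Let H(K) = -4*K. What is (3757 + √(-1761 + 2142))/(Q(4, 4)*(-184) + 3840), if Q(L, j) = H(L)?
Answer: 3757/6784 + √381/6784 ≈ 0.55668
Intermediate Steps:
Q(L, j) = -4*L
(3757 + √(-1761 + 2142))/(Q(4, 4)*(-184) + 3840) = (3757 + √(-1761 + 2142))/(-4*4*(-184) + 3840) = (3757 + √381)/(-16*(-184) + 3840) = (3757 + √381)/(2944 + 3840) = (3757 + √381)/6784 = (3757 + √381)*(1/6784) = 3757/6784 + √381/6784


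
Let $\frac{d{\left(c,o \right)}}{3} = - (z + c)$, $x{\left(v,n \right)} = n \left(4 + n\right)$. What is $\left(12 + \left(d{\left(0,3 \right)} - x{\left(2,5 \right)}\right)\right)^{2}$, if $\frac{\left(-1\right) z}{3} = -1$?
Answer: $1764$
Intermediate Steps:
$z = 3$ ($z = \left(-3\right) \left(-1\right) = 3$)
$d{\left(c,o \right)} = -9 - 3 c$ ($d{\left(c,o \right)} = 3 \left(- (3 + c)\right) = 3 \left(-3 - c\right) = -9 - 3 c$)
$\left(12 + \left(d{\left(0,3 \right)} - x{\left(2,5 \right)}\right)\right)^{2} = \left(12 - \left(9 + 5 \left(4 + 5\right)\right)\right)^{2} = \left(12 + \left(\left(-9 + 0\right) - 5 \cdot 9\right)\right)^{2} = \left(12 - 54\right)^{2} = \left(-42\right)^{2} = 1764$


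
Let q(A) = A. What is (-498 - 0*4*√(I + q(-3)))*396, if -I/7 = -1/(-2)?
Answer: -197208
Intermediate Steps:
I = -7/2 (I = -(-7)/(-2) = -(-7)*(-1)/2 = -7*½ = -7/2 ≈ -3.5000)
(-498 - 0*4*√(I + q(-3)))*396 = (-498 - 0*4*√(-7/2 - 3))*396 = (-498 - 0*√(-13/2))*396 = (-498 - 0*I*√26/2)*396 = (-498 - 1*0)*396 = (-498 + 0)*396 = -498*396 = -197208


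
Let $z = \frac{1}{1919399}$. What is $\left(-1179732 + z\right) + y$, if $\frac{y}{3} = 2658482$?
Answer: $\frac{13043686655887}{1919399} \approx 6.7957 \cdot 10^{6}$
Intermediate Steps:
$y = 7975446$ ($y = 3 \cdot 2658482 = 7975446$)
$z = \frac{1}{1919399} \approx 5.21 \cdot 10^{-7}$
$\left(-1179732 + z\right) + y = \left(-1179732 + \frac{1}{1919399}\right) + 7975446 = - \frac{2264376421067}{1919399} + 7975446 = \frac{13043686655887}{1919399}$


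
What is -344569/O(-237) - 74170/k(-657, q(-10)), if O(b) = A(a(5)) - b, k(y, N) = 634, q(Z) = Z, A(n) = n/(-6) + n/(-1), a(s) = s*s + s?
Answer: -116719543/64034 ≈ -1822.8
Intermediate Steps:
a(s) = s + s² (a(s) = s² + s = s + s²)
A(n) = -7*n/6 (A(n) = n*(-⅙) + n*(-1) = -n/6 - n = -7*n/6)
O(b) = -35 - b (O(b) = -35*(1 + 5)/6 - b = -35*6/6 - b = -7/6*30 - b = -35 - b)
-344569/O(-237) - 74170/k(-657, q(-10)) = -344569/(-35 - 1*(-237)) - 74170/634 = -344569/(-35 + 237) - 74170*1/634 = -344569/202 - 37085/317 = -116719543/64034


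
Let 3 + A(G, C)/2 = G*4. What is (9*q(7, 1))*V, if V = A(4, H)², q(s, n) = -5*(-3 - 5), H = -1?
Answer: 243360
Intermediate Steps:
A(G, C) = -6 + 8*G (A(G, C) = -6 + 2*(G*4) = -6 + 2*(4*G) = -6 + 8*G)
q(s, n) = 40 (q(s, n) = -5*(-8) = 40)
V = 676 (V = (-6 + 8*4)² = (-6 + 32)² = 26² = 676)
(9*q(7, 1))*V = (9*40)*676 = 360*676 = 243360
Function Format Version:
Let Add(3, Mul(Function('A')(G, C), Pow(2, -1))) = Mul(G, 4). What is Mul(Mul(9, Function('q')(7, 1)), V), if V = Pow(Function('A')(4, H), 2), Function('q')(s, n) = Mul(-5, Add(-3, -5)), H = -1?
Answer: 243360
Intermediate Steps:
Function('A')(G, C) = Add(-6, Mul(8, G)) (Function('A')(G, C) = Add(-6, Mul(2, Mul(G, 4))) = Add(-6, Mul(2, Mul(4, G))) = Add(-6, Mul(8, G)))
Function('q')(s, n) = 40 (Function('q')(s, n) = Mul(-5, -8) = 40)
V = 676 (V = Pow(Add(-6, Mul(8, 4)), 2) = Pow(Add(-6, 32), 2) = Pow(26, 2) = 676)
Mul(Mul(9, Function('q')(7, 1)), V) = Mul(Mul(9, 40), 676) = Mul(360, 676) = 243360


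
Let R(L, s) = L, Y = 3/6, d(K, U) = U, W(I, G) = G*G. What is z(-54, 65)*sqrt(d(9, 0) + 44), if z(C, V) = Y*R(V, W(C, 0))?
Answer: 65*sqrt(11) ≈ 215.58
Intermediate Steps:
W(I, G) = G**2
Y = 1/2 (Y = 3*(1/6) = 1/2 ≈ 0.50000)
z(C, V) = V/2
z(-54, 65)*sqrt(d(9, 0) + 44) = ((1/2)*65)*sqrt(0 + 44) = 65*sqrt(44)/2 = 65*(2*sqrt(11))/2 = 65*sqrt(11)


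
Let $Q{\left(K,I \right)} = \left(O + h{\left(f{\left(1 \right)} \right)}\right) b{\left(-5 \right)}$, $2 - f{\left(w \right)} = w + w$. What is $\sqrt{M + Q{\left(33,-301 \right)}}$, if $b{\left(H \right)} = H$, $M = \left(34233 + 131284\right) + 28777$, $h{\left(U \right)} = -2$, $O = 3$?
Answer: $\sqrt{194289} \approx 440.78$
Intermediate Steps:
$f{\left(w \right)} = 2 - 2 w$ ($f{\left(w \right)} = 2 - \left(w + w\right) = 2 - 2 w$)
$M = 194294$ ($M = 165517 + 28777 = 194294$)
$Q{\left(K,I \right)} = -5$ ($Q{\left(K,I \right)} = \left(3 - 2\right) \left(-5\right) = 1 \left(-5\right) = -5$)
$\sqrt{M + Q{\left(33,-301 \right)}} = \sqrt{194294 - 5} = \sqrt{194289}$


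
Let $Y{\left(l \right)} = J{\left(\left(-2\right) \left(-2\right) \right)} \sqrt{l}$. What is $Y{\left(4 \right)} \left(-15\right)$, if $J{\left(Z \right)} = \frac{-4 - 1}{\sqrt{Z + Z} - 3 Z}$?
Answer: $- \frac{225}{17} - \frac{75 \sqrt{2}}{34} \approx -16.355$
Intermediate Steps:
$J{\left(Z \right)} = - \frac{5}{- 3 Z + \sqrt{2} \sqrt{Z}}$ ($J{\left(Z \right)} = - \frac{5}{\sqrt{2 Z} - 3 Z} = - \frac{5}{\sqrt{2} \sqrt{Z} - 3 Z} = - \frac{5}{- 3 Z + \sqrt{2} \sqrt{Z}}$)
$Y{\left(l \right)} = \frac{5 \sqrt{l}}{12 - 2 \sqrt{2}}$ ($Y{\left(l \right)} = \frac{5}{3 \left(\left(-2\right) \left(-2\right)\right) - \sqrt{2} \sqrt{\left(-2\right) \left(-2\right)}} \sqrt{l} = \frac{5}{3 \cdot 4 - \sqrt{2} \sqrt{4}} \sqrt{l} = \frac{5}{12 - \sqrt{2} \cdot 2} \sqrt{l} = \frac{5}{12 - 2 \sqrt{2}} \sqrt{l} = \frac{5 \sqrt{l}}{12 - 2 \sqrt{2}}$)
$Y{\left(4 \right)} \left(-15\right) = \left(\frac{15 \sqrt{4}}{34} + \frac{5 \sqrt{2} \sqrt{4}}{68}\right) \left(-15\right) = \left(\frac{15}{34} \cdot 2 + \frac{5}{68} \sqrt{2} \cdot 2\right) \left(-15\right) = \left(\frac{15}{17} + \frac{5 \sqrt{2}}{34}\right) \left(-15\right) = - \frac{225}{17} - \frac{75 \sqrt{2}}{34}$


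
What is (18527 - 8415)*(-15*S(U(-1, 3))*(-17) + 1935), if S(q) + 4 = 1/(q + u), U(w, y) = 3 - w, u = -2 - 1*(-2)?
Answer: 9897120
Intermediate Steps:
u = 0 (u = -2 + 2 = 0)
S(q) = -4 + 1/q (S(q) = -4 + 1/(q + 0) = -4 + 1/q)
(18527 - 8415)*(-15*S(U(-1, 3))*(-17) + 1935) = (18527 - 8415)*(-15*(-4 + 1/(3 - 1*(-1)))*(-17) + 1935) = 10112*(-15*(-4 + 1/(3 + 1))*(-17) + 1935) = 10112*(-15*(-4 + 1/4)*(-17) + 1935) = 10112*(-15*(-4 + ¼)*(-17) + 1935) = 10112*(-15*(-15/4)*(-17) + 1935) = 10112*((225/4)*(-17) + 1935) = 10112*(-3825/4 + 1935) = 10112*(3915/4) = 9897120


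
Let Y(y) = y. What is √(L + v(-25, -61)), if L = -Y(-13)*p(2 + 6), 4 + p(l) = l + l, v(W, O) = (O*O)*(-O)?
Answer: √227137 ≈ 476.59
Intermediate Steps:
v(W, O) = -O³ (v(W, O) = O²*(-O) = -O³)
p(l) = -4 + 2*l (p(l) = -4 + (l + l) = -4 + 2*l)
L = 156 (L = -(-13)*(-4 + 2*(2 + 6)) = -(-13)*(-4 + 2*8) = -(-13)*(-4 + 16) = -(-13)*12 = -1*(-156) = 156)
√(L + v(-25, -61)) = √(156 - 1*(-61)³) = √(156 - 1*(-226981)) = √(156 + 226981) = √227137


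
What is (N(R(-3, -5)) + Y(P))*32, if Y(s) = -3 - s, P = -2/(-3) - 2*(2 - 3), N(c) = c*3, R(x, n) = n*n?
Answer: 6656/3 ≈ 2218.7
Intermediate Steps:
R(x, n) = n²
N(c) = 3*c
P = 8/3 (P = -⅓*(-2) - 2*(-1) = ⅔ + 2 = 8/3 ≈ 2.6667)
(N(R(-3, -5)) + Y(P))*32 = (3*(-5)² + (-3 - 1*8/3))*32 = (3*25 + (-3 - 8/3))*32 = (75 - 17/3)*32 = (208/3)*32 = 6656/3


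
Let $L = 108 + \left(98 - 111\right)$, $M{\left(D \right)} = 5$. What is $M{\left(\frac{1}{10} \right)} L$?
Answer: $475$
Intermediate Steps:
$L = 95$ ($L = 108 - 13 = 95$)
$M{\left(\frac{1}{10} \right)} L = 5 \cdot 95 = 475$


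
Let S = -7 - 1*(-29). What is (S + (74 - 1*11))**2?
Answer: 7225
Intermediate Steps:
S = 22 (S = -7 + 29 = 22)
(S + (74 - 1*11))**2 = (22 + (74 - 1*11))**2 = (22 + (74 - 11))**2 = (22 + 63)**2 = 85**2 = 7225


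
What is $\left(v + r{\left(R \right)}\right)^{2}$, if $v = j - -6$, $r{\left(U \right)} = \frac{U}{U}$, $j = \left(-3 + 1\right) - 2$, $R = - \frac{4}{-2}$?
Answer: $9$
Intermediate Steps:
$R = 2$ ($R = \left(-4\right) \left(- \frac{1}{2}\right) = 2$)
$j = -4$ ($j = -2 - 2 = -4$)
$r{\left(U \right)} = 1$
$v = 2$ ($v = -4 - -6 = -4 + 6 = 2$)
$\left(v + r{\left(R \right)}\right)^{2} = \left(2 + 1\right)^{2} = 3^{2} = 9$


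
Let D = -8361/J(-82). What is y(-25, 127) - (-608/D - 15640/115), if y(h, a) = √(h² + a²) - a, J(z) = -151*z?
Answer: -7453007/8361 + √16754 ≈ -761.96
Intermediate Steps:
D = -8361/12382 (D = -8361/((-151*(-82))) = -8361/12382 ≈ -0.67525)
y(h, a) = √(a² + h²) - a
y(-25, 127) - (-608/D - 15640/115) = (√(127² + (-25)²) - 1*127) - (-608/(-8361/12382) - 15640/115) = (√(16129 + 625) - 127) - (-608*(-12382/8361) - 15640*1/115) = (√16754 - 127) - (7528256/8361 - 136) = (-127 + √16754) - 1*6391160/8361 = (-127 + √16754) - 6391160/8361 = -7453007/8361 + √16754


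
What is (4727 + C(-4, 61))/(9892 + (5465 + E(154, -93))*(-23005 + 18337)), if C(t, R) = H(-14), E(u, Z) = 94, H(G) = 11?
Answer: -23/125920 ≈ -0.00018266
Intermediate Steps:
C(t, R) = 11
(4727 + C(-4, 61))/(9892 + (5465 + E(154, -93))*(-23005 + 18337)) = (4727 + 11)/(9892 + (5465 + 94)*(-23005 + 18337)) = 4738/(9892 + 5559*(-4668)) = 4738/(9892 - 25949412) = 4738/(-25939520) = 4738*(-1/25939520) = -23/125920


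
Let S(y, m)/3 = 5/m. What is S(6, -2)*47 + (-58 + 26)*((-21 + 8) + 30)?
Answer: -1793/2 ≈ -896.50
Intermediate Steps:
S(y, m) = 15/m (S(y, m) = 3*(5/m) = 15/m)
S(6, -2)*47 + (-58 + 26)*((-21 + 8) + 30) = (15/(-2))*47 + (-58 + 26)*((-21 + 8) + 30) = (15*(-½))*47 - 32*(-13 + 30) = -15/2*47 - 32*17 = -705/2 - 544 = -1793/2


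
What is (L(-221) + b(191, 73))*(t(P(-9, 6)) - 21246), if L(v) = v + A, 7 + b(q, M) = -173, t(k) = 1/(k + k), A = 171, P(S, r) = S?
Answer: 43979335/9 ≈ 4.8866e+6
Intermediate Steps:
t(k) = 1/(2*k)
b(q, M) = -180 (b(q, M) = -7 - 173 = -180)
L(v) = 171 + v (L(v) = v + 171 = 171 + v)
(L(-221) + b(191, 73))*(t(P(-9, 6)) - 21246) = ((171 - 221) - 180)*((½)/(-9) - 21246) = (-50 - 180)*((½)*(-⅑) - 21246) = -230*(-1/18 - 21246) = -230*(-382429/18) = 43979335/9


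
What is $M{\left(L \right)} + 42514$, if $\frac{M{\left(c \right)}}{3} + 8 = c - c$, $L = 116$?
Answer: $42490$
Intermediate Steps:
$M{\left(c \right)} = -24$ ($M{\left(c \right)} = -24 + 3 \left(c - c\right) = -24 + 3 \cdot 0 = -24 + 0 = -24$)
$M{\left(L \right)} + 42514 = -24 + 42514 = 42490$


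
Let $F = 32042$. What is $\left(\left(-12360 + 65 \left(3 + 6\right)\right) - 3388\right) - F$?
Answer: $-47205$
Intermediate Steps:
$\left(\left(-12360 + 65 \left(3 + 6\right)\right) - 3388\right) - F = \left(\left(-12360 + 65 \left(3 + 6\right)\right) - 3388\right) - 32042 = \left(\left(-12360 + 65 \cdot 9\right) - 3388\right) - 32042 = \left(\left(-12360 + 585\right) - 3388\right) - 32042 = \left(-11775 - 3388\right) - 32042 = -15163 - 32042 = -47205$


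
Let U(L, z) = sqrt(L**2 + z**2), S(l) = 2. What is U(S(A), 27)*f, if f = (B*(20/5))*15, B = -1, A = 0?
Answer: -60*sqrt(733) ≈ -1624.4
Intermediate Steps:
f = -60 (f = -20/5*15 = -1*4*15 = -4*15 = -60)
U(S(A), 27)*f = sqrt(2**2 + 27**2)*(-60) = sqrt(4 + 729)*(-60) = sqrt(733)*(-60) = -60*sqrt(733)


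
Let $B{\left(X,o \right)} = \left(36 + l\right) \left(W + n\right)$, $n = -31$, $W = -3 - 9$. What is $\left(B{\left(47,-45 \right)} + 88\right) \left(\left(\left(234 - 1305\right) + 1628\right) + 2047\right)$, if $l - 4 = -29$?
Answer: $-1002540$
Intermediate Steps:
$W = -12$
$l = -25$ ($l = 4 - 29 = -25$)
$B{\left(X,o \right)} = -473$ ($B{\left(X,o \right)} = \left(36 - 25\right) \left(-12 - 31\right) = 11 \left(-43\right) = -473$)
$\left(B{\left(47,-45 \right)} + 88\right) \left(\left(\left(234 - 1305\right) + 1628\right) + 2047\right) = \left(-473 + 88\right) \left(\left(\left(234 - 1305\right) + 1628\right) + 2047\right) = - 385 \left(\left(-1071 + 1628\right) + 2047\right) = - 385 \left(557 + 2047\right) = \left(-385\right) 2604 = -1002540$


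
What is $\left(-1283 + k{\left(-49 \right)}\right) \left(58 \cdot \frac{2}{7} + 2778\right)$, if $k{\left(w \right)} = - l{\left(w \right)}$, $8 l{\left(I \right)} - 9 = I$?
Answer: $- \frac{25000236}{7} \approx -3.5715 \cdot 10^{6}$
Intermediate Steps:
$l{\left(I \right)} = \frac{9}{8} + \frac{I}{8}$
$k{\left(w \right)} = - \frac{9}{8} - \frac{w}{8}$ ($k{\left(w \right)} = - (\frac{9}{8} + \frac{w}{8}) = - \frac{9}{8} - \frac{w}{8}$)
$\left(-1283 + k{\left(-49 \right)}\right) \left(58 \cdot \frac{2}{7} + 2778\right) = \left(-1283 - -5\right) \left(58 \cdot \frac{2}{7} + 2778\right) = \left(-1283 + \left(- \frac{9}{8} + \frac{49}{8}\right)\right) \left(58 \cdot 2 \cdot \frac{1}{7} + 2778\right) = \left(-1283 + 5\right) \left(58 \cdot \frac{2}{7} + 2778\right) = - 1278 \left(\frac{116}{7} + 2778\right) = \left(-1278\right) \frac{19562}{7} = - \frac{25000236}{7}$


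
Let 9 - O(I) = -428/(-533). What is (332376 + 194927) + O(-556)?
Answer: 281056868/533 ≈ 5.2731e+5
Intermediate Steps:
O(I) = 4369/533 (O(I) = 9 - (-428)/(-533) = 9 - (-428)*(-1)/533 = 9 - 1*428/533 = 9 - 428/533 = 4369/533)
(332376 + 194927) + O(-556) = (332376 + 194927) + 4369/533 = 527303 + 4369/533 = 281056868/533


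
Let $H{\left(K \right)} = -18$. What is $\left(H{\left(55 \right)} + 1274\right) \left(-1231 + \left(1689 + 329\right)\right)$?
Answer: $988472$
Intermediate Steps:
$\left(H{\left(55 \right)} + 1274\right) \left(-1231 + \left(1689 + 329\right)\right) = \left(-18 + 1274\right) \left(-1231 + \left(1689 + 329\right)\right) = 1256 \left(-1231 + 2018\right) = 1256 \cdot 787 = 988472$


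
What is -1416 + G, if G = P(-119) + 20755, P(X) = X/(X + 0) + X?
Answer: 19221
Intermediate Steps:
P(X) = 1 + X (P(X) = X/X + X = 1 + X)
G = 20637 (G = (1 - 119) + 20755 = -118 + 20755 = 20637)
-1416 + G = -1416 + 20637 = 19221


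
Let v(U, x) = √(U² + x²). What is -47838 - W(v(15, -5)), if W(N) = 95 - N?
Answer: -47933 + 5*√10 ≈ -47917.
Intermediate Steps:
-47838 - W(v(15, -5)) = -47838 - (95 - √(15² + (-5)²)) = -47838 - (95 - √(225 + 25)) = -47838 - (95 - √250) = -47838 - (95 - 5*√10) = -47838 + (-95 + 5*√10) = -47933 + 5*√10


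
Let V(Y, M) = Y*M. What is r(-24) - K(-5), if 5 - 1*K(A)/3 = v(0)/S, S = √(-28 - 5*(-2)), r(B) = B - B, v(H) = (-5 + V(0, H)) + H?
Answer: -15 + 5*I*√2/2 ≈ -15.0 + 3.5355*I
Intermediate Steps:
V(Y, M) = M*Y
v(H) = -5 + H (v(H) = (-5 + H*0) + H = (-5 + 0) + H = -5 + H)
r(B) = 0
S = 3*I*√2 (S = √(-28 + 10) = √(-18) = 3*I*√2 ≈ 4.2426*I)
K(A) = 15 - 5*I*√2/2 (K(A) = 15 - 3*(-5 + 0)/(3*I*√2) = 15 - (-15)*(-I*√2/6) = 15 - 5*I*√2/2)
r(-24) - K(-5) = 0 - (15 - 5*I*√2/2) = 0 + (-15 + 5*I*√2/2) = -15 + 5*I*√2/2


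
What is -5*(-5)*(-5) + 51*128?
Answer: 6403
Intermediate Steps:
-5*(-5)*(-5) + 51*128 = 25*(-5) + 6528 = -125 + 6528 = 6403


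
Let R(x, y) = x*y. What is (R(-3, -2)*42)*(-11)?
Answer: -2772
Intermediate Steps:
(R(-3, -2)*42)*(-11) = (-3*(-2)*42)*(-11) = (6*42)*(-11) = 252*(-11) = -2772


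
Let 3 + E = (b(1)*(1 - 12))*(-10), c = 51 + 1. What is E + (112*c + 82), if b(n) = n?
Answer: 6013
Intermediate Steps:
c = 52
E = 107 (E = -3 + (1*(1 - 12))*(-10) = -3 + (1*(-11))*(-10) = -3 - 11*(-10) = -3 + 110 = 107)
E + (112*c + 82) = 107 + (112*52 + 82) = 107 + (5824 + 82) = 107 + 5906 = 6013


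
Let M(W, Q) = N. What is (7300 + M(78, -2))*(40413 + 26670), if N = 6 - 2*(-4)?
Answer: 490645062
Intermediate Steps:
N = 14 (N = 6 + 8 = 14)
M(W, Q) = 14
(7300 + M(78, -2))*(40413 + 26670) = (7300 + 14)*(40413 + 26670) = 7314*67083 = 490645062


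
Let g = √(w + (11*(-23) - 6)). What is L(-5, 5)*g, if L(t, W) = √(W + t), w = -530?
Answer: 0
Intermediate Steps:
g = I*√789 (g = √(-530 + (11*(-23) - 6)) = √(-530 + (-253 - 6)) = √(-530 - 259) = √(-789) = I*√789 ≈ 28.089*I)
L(-5, 5)*g = √(5 - 5)*(I*√789) = √0*(I*√789) = 0*(I*√789) = 0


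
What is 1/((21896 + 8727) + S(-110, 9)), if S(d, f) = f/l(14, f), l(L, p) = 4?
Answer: 4/122501 ≈ 3.2653e-5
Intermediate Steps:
S(d, f) = f/4
1/((21896 + 8727) + S(-110, 9)) = 1/((21896 + 8727) + (¼)*9) = 1/(30623 + 9/4) = 1/(122501/4) = 4/122501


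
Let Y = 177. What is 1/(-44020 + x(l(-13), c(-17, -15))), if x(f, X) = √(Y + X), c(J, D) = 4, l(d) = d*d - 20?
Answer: -44020/1937760219 - √181/1937760219 ≈ -2.2724e-5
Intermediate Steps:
l(d) = -20 + d² (l(d) = d² - 20 = -20 + d²)
x(f, X) = √(177 + X)
1/(-44020 + x(l(-13), c(-17, -15))) = 1/(-44020 + √(177 + 4)) = 1/(-44020 + √181)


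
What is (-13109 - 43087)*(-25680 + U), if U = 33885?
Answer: -461088180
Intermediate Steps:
(-13109 - 43087)*(-25680 + U) = (-13109 - 43087)*(-25680 + 33885) = -56196*8205 = -461088180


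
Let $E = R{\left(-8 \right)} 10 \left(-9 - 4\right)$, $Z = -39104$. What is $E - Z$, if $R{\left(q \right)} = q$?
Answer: $40144$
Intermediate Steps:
$E = 1040$ ($E = - 8 \cdot 10 \left(-9 - 4\right) = - 8 \cdot 10 \left(-13\right) = \left(-8\right) \left(-130\right) = 1040$)
$E - Z = 1040 - -39104 = 1040 + 39104 = 40144$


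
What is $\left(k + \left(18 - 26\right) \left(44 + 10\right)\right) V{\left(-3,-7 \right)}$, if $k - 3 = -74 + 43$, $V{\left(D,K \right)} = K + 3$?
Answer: $1840$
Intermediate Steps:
$V{\left(D,K \right)} = 3 + K$
$k = -28$ ($k = 3 + \left(-74 + 43\right) = 3 - 31 = -28$)
$\left(k + \left(18 - 26\right) \left(44 + 10\right)\right) V{\left(-3,-7 \right)} = \left(-28 + \left(18 - 26\right) \left(44 + 10\right)\right) \left(3 - 7\right) = \left(-28 - 432\right) \left(-4\right) = \left(-460\right) \left(-4\right) = 1840$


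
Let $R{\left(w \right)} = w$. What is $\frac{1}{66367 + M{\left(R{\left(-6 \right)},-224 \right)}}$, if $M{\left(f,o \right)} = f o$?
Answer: $\frac{1}{67711} \approx 1.4769 \cdot 10^{-5}$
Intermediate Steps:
$\frac{1}{66367 + M{\left(R{\left(-6 \right)},-224 \right)}} = \frac{1}{66367 - -1344} = \frac{1}{66367 + 1344} = \frac{1}{67711}$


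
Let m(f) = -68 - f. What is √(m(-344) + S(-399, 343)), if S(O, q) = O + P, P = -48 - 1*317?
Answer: 2*I*√122 ≈ 22.091*I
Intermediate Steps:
P = -365 (P = -48 - 317 = -365)
S(O, q) = -365 + O (S(O, q) = O - 365 = -365 + O)
√(m(-344) + S(-399, 343)) = √((-68 - 1*(-344)) + (-365 - 399)) = √((-68 + 344) - 764) = √(276 - 764) = √(-488) = 2*I*√122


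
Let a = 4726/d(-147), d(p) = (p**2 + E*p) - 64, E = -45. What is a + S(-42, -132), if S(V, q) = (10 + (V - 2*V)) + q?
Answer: -1124037/14080 ≈ -79.832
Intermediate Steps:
d(p) = -64 + p**2 - 45*p (d(p) = (p**2 - 45*p) - 64 = -64 + p**2 - 45*p)
a = 2363/14080 (a = 4726/(-64 + (-147)**2 - 45*(-147)) = 4726/(-64 + 21609 + 6615) = 4726/28160 = 4726*(1/28160) = 2363/14080 ≈ 0.16783)
S(V, q) = 10 + q - V (S(V, q) = (10 - V) + q = 10 + q - V)
a + S(-42, -132) = 2363/14080 + (10 - 132 - 1*(-42)) = 2363/14080 + (10 - 132 + 42) = 2363/14080 - 80 = -1124037/14080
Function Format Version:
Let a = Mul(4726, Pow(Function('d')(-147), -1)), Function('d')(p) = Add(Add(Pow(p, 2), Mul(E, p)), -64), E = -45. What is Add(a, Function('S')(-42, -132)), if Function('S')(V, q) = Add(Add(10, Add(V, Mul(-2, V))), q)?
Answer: Rational(-1124037, 14080) ≈ -79.832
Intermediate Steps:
Function('d')(p) = Add(-64, Pow(p, 2), Mul(-45, p)) (Function('d')(p) = Add(Add(Pow(p, 2), Mul(-45, p)), -64) = Add(-64, Pow(p, 2), Mul(-45, p)))
a = Rational(2363, 14080) (a = Mul(4726, Pow(Add(-64, Pow(-147, 2), Mul(-45, -147)), -1)) = Mul(4726, Pow(Add(-64, 21609, 6615), -1)) = Mul(4726, Pow(28160, -1)) = Mul(4726, Rational(1, 28160)) = Rational(2363, 14080) ≈ 0.16783)
Function('S')(V, q) = Add(10, q, Mul(-1, V)) (Function('S')(V, q) = Add(Add(10, Mul(-1, V)), q) = Add(10, q, Mul(-1, V)))
Add(a, Function('S')(-42, -132)) = Add(Rational(2363, 14080), Add(10, -132, Mul(-1, -42))) = Add(Rational(2363, 14080), Add(10, -132, 42)) = Add(Rational(2363, 14080), -80) = Rational(-1124037, 14080)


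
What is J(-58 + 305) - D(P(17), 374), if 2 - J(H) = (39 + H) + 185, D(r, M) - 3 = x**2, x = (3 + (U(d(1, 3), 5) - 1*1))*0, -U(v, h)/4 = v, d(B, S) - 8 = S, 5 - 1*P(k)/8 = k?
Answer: -472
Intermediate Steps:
P(k) = 40 - 8*k
d(B, S) = 8 + S
U(v, h) = -4*v
x = 0 (x = (3 + (-4*(8 + 3) - 1*1))*0 = (3 + (-4*11 - 1))*0 = (3 + (-44 - 1))*0 = (3 - 45)*0 = -42*0 = 0)
D(r, M) = 3 (D(r, M) = 3 + 0**2 = 3 + 0 = 3)
J(H) = -222 - H (J(H) = 2 - ((39 + H) + 185) = 2 - (224 + H) = 2 + (-224 - H) = -222 - H)
J(-58 + 305) - D(P(17), 374) = (-222 - (-58 + 305)) - 1*3 = (-222 - 1*247) - 3 = (-222 - 247) - 3 = -469 - 3 = -472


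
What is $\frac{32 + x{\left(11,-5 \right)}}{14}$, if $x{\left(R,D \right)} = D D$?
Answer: $\frac{57}{14} \approx 4.0714$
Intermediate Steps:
$x{\left(R,D \right)} = D^{2}$
$\frac{32 + x{\left(11,-5 \right)}}{14} = \frac{32 + \left(-5\right)^{2}}{14} = \frac{32 + 25}{14} = \frac{1}{14} \cdot 57 = \frac{57}{14}$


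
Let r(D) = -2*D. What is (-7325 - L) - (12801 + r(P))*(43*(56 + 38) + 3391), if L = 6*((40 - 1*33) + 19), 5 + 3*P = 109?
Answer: -283925878/3 ≈ -9.4642e+7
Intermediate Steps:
P = 104/3 (P = -5/3 + (⅓)*109 = -5/3 + 109/3 = 104/3 ≈ 34.667)
L = 156 (L = 6*((40 - 33) + 19) = 6*(7 + 19) = 6*26 = 156)
(-7325 - L) - (12801 + r(P))*(43*(56 + 38) + 3391) = (-7325 - 1*156) - (12801 - 2*104/3)*(43*(56 + 38) + 3391) = (-7325 - 156) - (12801 - 208/3)*(43*94 + 3391) = -7481 - 38195*(4042 + 3391)/3 = -7481 - 38195*7433/3 = -7481 - 1*283903435/3 = -7481 - 283903435/3 = -283925878/3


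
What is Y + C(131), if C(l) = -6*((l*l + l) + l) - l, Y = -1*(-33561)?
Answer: -71108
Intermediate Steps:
Y = 33561
C(l) = -13*l - 6*l² (C(l) = -6*((l² + l) + l) - l = -6*((l + l²) + l) - l = -6*(l² + 2*l) - l = (-12*l - 6*l²) - l = -13*l - 6*l²)
Y + C(131) = 33561 - 1*131*(13 + 6*131) = 33561 - 1*131*(13 + 786) = 33561 - 1*131*799 = 33561 - 104669 = -71108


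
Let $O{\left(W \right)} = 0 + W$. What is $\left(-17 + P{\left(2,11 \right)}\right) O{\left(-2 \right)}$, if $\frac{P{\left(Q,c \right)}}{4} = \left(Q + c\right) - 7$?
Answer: $-14$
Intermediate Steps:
$P{\left(Q,c \right)} = -28 + 4 Q + 4 c$ ($P{\left(Q,c \right)} = 4 \left(\left(Q + c\right) - 7\right) = 4 \left(-7 + Q + c\right) = -28 + 4 Q + 4 c$)
$O{\left(W \right)} = W$
$\left(-17 + P{\left(2,11 \right)}\right) O{\left(-2 \right)} = \left(-17 + \left(-28 + 4 \cdot 2 + 4 \cdot 11\right)\right) \left(-2\right) = \left(-17 + \left(-28 + 8 + 44\right)\right) \left(-2\right) = \left(-17 + 24\right) \left(-2\right) = 7 \left(-2\right) = -14$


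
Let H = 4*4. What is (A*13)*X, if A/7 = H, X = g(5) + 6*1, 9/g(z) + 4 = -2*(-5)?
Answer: 10920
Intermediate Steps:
g(z) = 3/2 (g(z) = 9/(-4 - 2*(-5)) = 9/(-4 + 10) = 9/6 = 9*(1/6) = 3/2)
X = 15/2 (X = 3/2 + 6*1 = 3/2 + 6 = 15/2 ≈ 7.5000)
H = 16
A = 112 (A = 7*16 = 112)
(A*13)*X = (112*13)*(15/2) = 1456*(15/2) = 10920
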